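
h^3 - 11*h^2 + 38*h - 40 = (h - 5)*(h - 4)*(h - 2)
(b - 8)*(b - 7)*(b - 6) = b^3 - 21*b^2 + 146*b - 336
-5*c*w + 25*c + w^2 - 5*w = (-5*c + w)*(w - 5)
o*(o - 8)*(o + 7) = o^3 - o^2 - 56*o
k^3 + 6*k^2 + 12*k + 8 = (k + 2)^3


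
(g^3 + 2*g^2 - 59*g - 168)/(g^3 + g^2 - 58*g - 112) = (g + 3)/(g + 2)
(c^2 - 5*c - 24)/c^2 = 1 - 5/c - 24/c^2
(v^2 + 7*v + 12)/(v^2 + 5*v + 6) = (v + 4)/(v + 2)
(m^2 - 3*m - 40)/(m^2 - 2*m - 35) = (m - 8)/(m - 7)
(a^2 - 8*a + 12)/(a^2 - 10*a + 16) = (a - 6)/(a - 8)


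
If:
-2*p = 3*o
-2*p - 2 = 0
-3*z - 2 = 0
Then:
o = 2/3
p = -1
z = -2/3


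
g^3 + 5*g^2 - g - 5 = (g - 1)*(g + 1)*(g + 5)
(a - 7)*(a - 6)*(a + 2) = a^3 - 11*a^2 + 16*a + 84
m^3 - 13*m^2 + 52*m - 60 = (m - 6)*(m - 5)*(m - 2)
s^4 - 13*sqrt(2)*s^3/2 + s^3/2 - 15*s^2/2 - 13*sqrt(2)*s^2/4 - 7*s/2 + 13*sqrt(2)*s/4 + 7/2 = (s - 1/2)*(s + 1)*(s - 7*sqrt(2))*(s + sqrt(2)/2)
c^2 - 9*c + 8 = (c - 8)*(c - 1)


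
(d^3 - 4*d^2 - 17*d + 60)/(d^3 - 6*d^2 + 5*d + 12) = (d^2 - d - 20)/(d^2 - 3*d - 4)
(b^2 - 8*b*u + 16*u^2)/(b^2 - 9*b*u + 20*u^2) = (-b + 4*u)/(-b + 5*u)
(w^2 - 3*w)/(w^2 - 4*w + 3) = w/(w - 1)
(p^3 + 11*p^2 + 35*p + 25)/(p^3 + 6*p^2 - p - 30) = (p^2 + 6*p + 5)/(p^2 + p - 6)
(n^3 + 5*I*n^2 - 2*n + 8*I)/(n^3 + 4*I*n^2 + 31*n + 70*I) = (n^2 + 3*I*n + 4)/(n^2 + 2*I*n + 35)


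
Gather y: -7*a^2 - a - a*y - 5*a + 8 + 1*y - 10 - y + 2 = -7*a^2 - a*y - 6*a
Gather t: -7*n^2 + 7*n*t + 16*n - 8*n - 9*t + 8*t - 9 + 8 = -7*n^2 + 8*n + t*(7*n - 1) - 1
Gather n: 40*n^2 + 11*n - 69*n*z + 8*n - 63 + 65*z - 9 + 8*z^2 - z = 40*n^2 + n*(19 - 69*z) + 8*z^2 + 64*z - 72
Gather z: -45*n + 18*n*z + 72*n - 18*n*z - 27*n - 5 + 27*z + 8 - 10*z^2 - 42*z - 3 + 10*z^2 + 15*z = 0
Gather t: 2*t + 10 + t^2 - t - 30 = t^2 + t - 20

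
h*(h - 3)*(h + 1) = h^3 - 2*h^2 - 3*h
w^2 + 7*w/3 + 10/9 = (w + 2/3)*(w + 5/3)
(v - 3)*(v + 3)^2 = v^3 + 3*v^2 - 9*v - 27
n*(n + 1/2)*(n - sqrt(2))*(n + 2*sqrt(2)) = n^4 + n^3/2 + sqrt(2)*n^3 - 4*n^2 + sqrt(2)*n^2/2 - 2*n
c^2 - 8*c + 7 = (c - 7)*(c - 1)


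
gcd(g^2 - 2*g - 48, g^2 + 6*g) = g + 6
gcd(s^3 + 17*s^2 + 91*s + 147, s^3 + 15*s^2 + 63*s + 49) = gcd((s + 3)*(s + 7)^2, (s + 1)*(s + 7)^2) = s^2 + 14*s + 49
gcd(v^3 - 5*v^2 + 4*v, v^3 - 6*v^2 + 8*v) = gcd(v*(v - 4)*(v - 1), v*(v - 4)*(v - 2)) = v^2 - 4*v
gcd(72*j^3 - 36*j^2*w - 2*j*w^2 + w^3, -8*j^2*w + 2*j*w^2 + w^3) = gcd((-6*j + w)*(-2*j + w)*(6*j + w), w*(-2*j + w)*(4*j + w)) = -2*j + w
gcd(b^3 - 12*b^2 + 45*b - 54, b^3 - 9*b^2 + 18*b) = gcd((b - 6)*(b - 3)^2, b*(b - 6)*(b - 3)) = b^2 - 9*b + 18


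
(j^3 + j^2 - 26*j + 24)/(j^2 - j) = j + 2 - 24/j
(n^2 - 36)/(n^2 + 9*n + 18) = (n - 6)/(n + 3)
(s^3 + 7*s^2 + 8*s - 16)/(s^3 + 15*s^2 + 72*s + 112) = (s - 1)/(s + 7)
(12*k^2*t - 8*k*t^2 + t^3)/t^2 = 12*k^2/t - 8*k + t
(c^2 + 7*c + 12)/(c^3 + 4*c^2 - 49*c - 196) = (c + 3)/(c^2 - 49)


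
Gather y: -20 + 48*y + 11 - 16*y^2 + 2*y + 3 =-16*y^2 + 50*y - 6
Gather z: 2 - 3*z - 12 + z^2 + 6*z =z^2 + 3*z - 10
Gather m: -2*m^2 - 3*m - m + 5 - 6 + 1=-2*m^2 - 4*m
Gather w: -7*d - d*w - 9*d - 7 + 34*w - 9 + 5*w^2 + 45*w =-16*d + 5*w^2 + w*(79 - d) - 16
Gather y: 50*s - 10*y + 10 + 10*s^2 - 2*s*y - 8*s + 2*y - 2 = 10*s^2 + 42*s + y*(-2*s - 8) + 8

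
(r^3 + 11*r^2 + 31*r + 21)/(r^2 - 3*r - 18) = (r^2 + 8*r + 7)/(r - 6)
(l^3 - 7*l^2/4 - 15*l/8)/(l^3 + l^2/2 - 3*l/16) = 2*(2*l - 5)/(4*l - 1)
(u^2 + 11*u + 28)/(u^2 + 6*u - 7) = (u + 4)/(u - 1)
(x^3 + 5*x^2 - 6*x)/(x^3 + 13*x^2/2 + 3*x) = 2*(x - 1)/(2*x + 1)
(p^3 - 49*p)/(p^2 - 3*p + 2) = p*(p^2 - 49)/(p^2 - 3*p + 2)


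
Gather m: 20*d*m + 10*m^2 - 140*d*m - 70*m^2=-120*d*m - 60*m^2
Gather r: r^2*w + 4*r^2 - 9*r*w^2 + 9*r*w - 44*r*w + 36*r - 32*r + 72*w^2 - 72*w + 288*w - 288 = r^2*(w + 4) + r*(-9*w^2 - 35*w + 4) + 72*w^2 + 216*w - 288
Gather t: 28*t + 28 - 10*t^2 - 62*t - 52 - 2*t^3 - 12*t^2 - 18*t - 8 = -2*t^3 - 22*t^2 - 52*t - 32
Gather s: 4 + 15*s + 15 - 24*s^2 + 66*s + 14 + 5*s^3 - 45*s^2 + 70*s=5*s^3 - 69*s^2 + 151*s + 33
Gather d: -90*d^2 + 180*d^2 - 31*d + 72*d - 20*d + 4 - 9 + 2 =90*d^2 + 21*d - 3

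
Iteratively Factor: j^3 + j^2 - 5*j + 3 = (j - 1)*(j^2 + 2*j - 3) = (j - 1)*(j + 3)*(j - 1)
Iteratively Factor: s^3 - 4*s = (s - 2)*(s^2 + 2*s) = s*(s - 2)*(s + 2)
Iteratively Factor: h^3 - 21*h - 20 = (h - 5)*(h^2 + 5*h + 4) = (h - 5)*(h + 1)*(h + 4)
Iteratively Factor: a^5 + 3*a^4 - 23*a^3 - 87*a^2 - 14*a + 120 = (a + 4)*(a^4 - a^3 - 19*a^2 - 11*a + 30) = (a + 2)*(a + 4)*(a^3 - 3*a^2 - 13*a + 15) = (a - 5)*(a + 2)*(a + 4)*(a^2 + 2*a - 3) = (a - 5)*(a + 2)*(a + 3)*(a + 4)*(a - 1)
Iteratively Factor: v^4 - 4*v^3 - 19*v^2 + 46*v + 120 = (v + 3)*(v^3 - 7*v^2 + 2*v + 40) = (v + 2)*(v + 3)*(v^2 - 9*v + 20) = (v - 5)*(v + 2)*(v + 3)*(v - 4)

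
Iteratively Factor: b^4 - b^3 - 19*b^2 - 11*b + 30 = (b + 2)*(b^3 - 3*b^2 - 13*b + 15) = (b - 1)*(b + 2)*(b^2 - 2*b - 15) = (b - 5)*(b - 1)*(b + 2)*(b + 3)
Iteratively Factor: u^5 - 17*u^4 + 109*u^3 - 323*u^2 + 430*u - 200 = (u - 5)*(u^4 - 12*u^3 + 49*u^2 - 78*u + 40) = (u - 5)*(u - 2)*(u^3 - 10*u^2 + 29*u - 20) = (u - 5)*(u - 4)*(u - 2)*(u^2 - 6*u + 5) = (u - 5)*(u - 4)*(u - 2)*(u - 1)*(u - 5)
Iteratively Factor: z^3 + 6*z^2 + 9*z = (z + 3)*(z^2 + 3*z) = z*(z + 3)*(z + 3)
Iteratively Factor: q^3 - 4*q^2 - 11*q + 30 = (q + 3)*(q^2 - 7*q + 10) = (q - 5)*(q + 3)*(q - 2)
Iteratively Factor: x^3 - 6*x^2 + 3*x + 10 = (x + 1)*(x^2 - 7*x + 10) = (x - 5)*(x + 1)*(x - 2)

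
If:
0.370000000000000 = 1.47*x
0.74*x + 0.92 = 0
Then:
No Solution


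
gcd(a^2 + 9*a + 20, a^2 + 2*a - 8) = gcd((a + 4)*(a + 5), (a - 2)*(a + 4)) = a + 4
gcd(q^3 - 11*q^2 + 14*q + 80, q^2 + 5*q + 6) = q + 2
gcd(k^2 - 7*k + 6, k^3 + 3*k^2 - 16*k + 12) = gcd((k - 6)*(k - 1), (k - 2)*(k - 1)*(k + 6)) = k - 1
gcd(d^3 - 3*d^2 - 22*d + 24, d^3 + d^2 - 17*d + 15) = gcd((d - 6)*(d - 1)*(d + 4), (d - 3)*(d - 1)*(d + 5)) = d - 1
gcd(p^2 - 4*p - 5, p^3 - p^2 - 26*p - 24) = p + 1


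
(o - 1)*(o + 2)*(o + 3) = o^3 + 4*o^2 + o - 6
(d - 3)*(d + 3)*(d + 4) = d^3 + 4*d^2 - 9*d - 36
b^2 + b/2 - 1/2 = (b - 1/2)*(b + 1)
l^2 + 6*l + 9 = (l + 3)^2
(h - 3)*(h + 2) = h^2 - h - 6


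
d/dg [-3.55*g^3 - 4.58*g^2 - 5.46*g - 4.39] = -10.65*g^2 - 9.16*g - 5.46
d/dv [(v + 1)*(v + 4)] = 2*v + 5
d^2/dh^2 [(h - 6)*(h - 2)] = 2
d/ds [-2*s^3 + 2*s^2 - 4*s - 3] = -6*s^2 + 4*s - 4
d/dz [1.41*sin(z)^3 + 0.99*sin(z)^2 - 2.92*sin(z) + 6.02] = (4.23*sin(z)^2 + 1.98*sin(z) - 2.92)*cos(z)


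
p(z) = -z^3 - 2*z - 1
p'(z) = -3*z^2 - 2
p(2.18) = -15.72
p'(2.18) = -16.26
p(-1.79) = 8.32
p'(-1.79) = -11.61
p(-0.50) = 0.12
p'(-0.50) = -2.75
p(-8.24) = 574.96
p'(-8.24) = -205.69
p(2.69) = -25.85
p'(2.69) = -23.71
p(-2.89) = 28.92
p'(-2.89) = -27.06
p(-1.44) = 4.87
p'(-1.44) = -8.22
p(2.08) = -14.16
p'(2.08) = -14.98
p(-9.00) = 746.00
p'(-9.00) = -245.00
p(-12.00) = 1751.00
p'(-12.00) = -434.00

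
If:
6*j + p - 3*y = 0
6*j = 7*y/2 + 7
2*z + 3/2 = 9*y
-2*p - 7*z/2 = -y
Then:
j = 2471/1320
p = -1673/220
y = 133/110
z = 258/55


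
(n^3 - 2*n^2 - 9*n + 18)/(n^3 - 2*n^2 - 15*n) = (n^2 - 5*n + 6)/(n*(n - 5))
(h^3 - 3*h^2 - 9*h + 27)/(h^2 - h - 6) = (h^2 - 9)/(h + 2)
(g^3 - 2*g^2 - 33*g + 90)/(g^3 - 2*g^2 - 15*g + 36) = (g^2 + g - 30)/(g^2 + g - 12)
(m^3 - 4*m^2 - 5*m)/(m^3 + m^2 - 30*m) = (m + 1)/(m + 6)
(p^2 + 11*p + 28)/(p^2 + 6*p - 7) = (p + 4)/(p - 1)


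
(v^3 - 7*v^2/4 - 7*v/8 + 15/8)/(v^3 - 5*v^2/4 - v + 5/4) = (v - 3/2)/(v - 1)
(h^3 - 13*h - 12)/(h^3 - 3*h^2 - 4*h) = (h + 3)/h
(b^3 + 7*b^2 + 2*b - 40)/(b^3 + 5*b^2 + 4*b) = (b^2 + 3*b - 10)/(b*(b + 1))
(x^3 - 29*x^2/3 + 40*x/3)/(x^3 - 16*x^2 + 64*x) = (x - 5/3)/(x - 8)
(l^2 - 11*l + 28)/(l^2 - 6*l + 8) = (l - 7)/(l - 2)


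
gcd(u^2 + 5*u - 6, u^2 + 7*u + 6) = u + 6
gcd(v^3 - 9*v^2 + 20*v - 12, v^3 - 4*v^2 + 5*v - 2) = v^2 - 3*v + 2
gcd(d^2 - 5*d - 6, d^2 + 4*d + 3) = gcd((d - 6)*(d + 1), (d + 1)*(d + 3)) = d + 1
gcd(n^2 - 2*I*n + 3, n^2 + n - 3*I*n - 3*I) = n - 3*I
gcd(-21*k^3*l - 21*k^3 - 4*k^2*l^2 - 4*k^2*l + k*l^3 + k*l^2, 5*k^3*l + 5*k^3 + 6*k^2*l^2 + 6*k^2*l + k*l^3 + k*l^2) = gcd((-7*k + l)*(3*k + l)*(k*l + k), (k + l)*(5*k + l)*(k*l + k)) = k*l + k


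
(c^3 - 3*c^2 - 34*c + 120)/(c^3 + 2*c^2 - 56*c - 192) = (c^2 - 9*c + 20)/(c^2 - 4*c - 32)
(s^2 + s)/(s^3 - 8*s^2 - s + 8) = s/(s^2 - 9*s + 8)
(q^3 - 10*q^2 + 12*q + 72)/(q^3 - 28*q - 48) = (q - 6)/(q + 4)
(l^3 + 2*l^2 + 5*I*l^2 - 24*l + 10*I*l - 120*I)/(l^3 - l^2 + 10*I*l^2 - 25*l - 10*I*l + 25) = (l^2 + 2*l - 24)/(l^2 + l*(-1 + 5*I) - 5*I)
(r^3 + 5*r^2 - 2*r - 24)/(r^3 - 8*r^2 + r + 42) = (r^3 + 5*r^2 - 2*r - 24)/(r^3 - 8*r^2 + r + 42)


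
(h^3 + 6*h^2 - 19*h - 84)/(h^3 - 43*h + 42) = (h^2 - h - 12)/(h^2 - 7*h + 6)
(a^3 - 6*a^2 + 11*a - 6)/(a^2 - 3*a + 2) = a - 3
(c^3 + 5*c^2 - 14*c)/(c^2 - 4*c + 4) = c*(c + 7)/(c - 2)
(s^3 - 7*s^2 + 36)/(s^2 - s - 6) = s - 6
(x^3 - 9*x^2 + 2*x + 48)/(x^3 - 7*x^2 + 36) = (x - 8)/(x - 6)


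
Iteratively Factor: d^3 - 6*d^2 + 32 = (d - 4)*(d^2 - 2*d - 8) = (d - 4)^2*(d + 2)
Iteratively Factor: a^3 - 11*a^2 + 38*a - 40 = (a - 5)*(a^2 - 6*a + 8) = (a - 5)*(a - 4)*(a - 2)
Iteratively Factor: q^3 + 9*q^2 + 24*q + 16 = (q + 1)*(q^2 + 8*q + 16) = (q + 1)*(q + 4)*(q + 4)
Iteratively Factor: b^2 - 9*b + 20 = (b - 5)*(b - 4)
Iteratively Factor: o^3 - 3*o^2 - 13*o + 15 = (o - 1)*(o^2 - 2*o - 15) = (o - 1)*(o + 3)*(o - 5)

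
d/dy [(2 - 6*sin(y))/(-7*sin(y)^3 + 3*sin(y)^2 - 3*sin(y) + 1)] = 12*(-7*sin(y)^2 + 5*sin(y) - 1)*sin(y)*cos(y)/(7*sin(y)^3 - 3*sin(y)^2 + 3*sin(y) - 1)^2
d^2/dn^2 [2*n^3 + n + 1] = 12*n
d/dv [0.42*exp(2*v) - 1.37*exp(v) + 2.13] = (0.84*exp(v) - 1.37)*exp(v)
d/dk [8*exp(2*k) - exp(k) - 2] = (16*exp(k) - 1)*exp(k)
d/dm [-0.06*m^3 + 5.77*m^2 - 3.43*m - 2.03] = -0.18*m^2 + 11.54*m - 3.43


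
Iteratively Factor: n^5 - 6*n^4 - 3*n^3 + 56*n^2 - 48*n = (n)*(n^4 - 6*n^3 - 3*n^2 + 56*n - 48) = n*(n - 4)*(n^3 - 2*n^2 - 11*n + 12) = n*(n - 4)*(n - 1)*(n^2 - n - 12) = n*(n - 4)*(n - 1)*(n + 3)*(n - 4)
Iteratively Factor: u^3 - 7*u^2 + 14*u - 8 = (u - 1)*(u^2 - 6*u + 8) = (u - 2)*(u - 1)*(u - 4)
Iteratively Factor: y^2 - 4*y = (y - 4)*(y)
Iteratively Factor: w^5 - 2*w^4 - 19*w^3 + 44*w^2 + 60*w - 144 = (w + 4)*(w^4 - 6*w^3 + 5*w^2 + 24*w - 36) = (w + 2)*(w + 4)*(w^3 - 8*w^2 + 21*w - 18) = (w - 3)*(w + 2)*(w + 4)*(w^2 - 5*w + 6) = (w - 3)*(w - 2)*(w + 2)*(w + 4)*(w - 3)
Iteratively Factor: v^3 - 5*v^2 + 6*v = (v - 2)*(v^2 - 3*v) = (v - 3)*(v - 2)*(v)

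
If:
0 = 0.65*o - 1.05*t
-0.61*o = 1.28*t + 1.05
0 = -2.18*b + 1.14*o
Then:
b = -0.39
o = -0.75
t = -0.46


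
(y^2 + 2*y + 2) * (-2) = -2*y^2 - 4*y - 4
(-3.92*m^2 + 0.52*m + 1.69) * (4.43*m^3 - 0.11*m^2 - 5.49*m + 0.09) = -17.3656*m^5 + 2.7348*m^4 + 28.9503*m^3 - 3.3935*m^2 - 9.2313*m + 0.1521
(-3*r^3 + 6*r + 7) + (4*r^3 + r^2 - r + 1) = r^3 + r^2 + 5*r + 8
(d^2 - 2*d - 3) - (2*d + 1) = d^2 - 4*d - 4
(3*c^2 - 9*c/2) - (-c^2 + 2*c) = 4*c^2 - 13*c/2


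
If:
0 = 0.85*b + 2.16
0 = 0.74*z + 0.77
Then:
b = -2.54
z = -1.04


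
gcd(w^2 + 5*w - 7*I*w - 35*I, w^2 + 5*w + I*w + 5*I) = w + 5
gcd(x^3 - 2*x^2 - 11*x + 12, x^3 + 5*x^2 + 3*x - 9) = x^2 + 2*x - 3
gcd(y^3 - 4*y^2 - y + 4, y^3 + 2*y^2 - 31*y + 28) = y^2 - 5*y + 4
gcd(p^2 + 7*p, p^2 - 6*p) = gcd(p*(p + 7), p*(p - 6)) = p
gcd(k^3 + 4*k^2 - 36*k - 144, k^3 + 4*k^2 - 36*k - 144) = k^3 + 4*k^2 - 36*k - 144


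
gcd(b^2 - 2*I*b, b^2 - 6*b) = b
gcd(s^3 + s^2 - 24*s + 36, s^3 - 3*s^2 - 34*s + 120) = s + 6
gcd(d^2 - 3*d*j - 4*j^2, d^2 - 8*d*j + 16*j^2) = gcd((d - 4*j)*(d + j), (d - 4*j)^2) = d - 4*j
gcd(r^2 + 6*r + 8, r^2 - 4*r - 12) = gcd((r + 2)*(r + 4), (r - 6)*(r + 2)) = r + 2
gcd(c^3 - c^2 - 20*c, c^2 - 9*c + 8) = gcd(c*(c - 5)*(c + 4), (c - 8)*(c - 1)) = 1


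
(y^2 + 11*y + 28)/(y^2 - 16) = (y + 7)/(y - 4)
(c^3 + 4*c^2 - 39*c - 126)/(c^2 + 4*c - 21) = (c^2 - 3*c - 18)/(c - 3)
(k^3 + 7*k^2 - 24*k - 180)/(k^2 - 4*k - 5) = (k^2 + 12*k + 36)/(k + 1)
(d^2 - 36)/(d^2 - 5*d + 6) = (d^2 - 36)/(d^2 - 5*d + 6)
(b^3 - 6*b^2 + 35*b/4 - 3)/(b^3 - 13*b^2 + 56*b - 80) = (b^2 - 2*b + 3/4)/(b^2 - 9*b + 20)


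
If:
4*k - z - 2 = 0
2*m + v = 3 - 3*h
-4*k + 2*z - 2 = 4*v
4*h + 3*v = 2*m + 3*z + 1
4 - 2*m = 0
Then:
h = 8/31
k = -17/62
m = 2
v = -55/31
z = -96/31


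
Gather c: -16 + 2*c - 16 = 2*c - 32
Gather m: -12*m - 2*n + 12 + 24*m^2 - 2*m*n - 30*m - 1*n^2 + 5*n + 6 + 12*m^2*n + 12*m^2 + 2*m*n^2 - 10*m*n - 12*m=m^2*(12*n + 36) + m*(2*n^2 - 12*n - 54) - n^2 + 3*n + 18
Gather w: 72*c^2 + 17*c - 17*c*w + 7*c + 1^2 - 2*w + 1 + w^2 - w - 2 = 72*c^2 + 24*c + w^2 + w*(-17*c - 3)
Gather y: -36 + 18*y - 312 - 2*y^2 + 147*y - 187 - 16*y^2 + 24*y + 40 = -18*y^2 + 189*y - 495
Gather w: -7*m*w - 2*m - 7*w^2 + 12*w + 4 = -2*m - 7*w^2 + w*(12 - 7*m) + 4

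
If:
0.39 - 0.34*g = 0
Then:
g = 1.15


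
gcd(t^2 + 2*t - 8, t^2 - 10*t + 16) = t - 2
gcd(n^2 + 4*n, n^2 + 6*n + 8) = n + 4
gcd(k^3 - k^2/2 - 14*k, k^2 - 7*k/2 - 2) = k - 4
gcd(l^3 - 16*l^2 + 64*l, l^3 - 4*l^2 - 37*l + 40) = l - 8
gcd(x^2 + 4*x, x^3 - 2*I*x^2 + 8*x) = x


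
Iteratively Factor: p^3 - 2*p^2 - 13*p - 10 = (p + 2)*(p^2 - 4*p - 5) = (p - 5)*(p + 2)*(p + 1)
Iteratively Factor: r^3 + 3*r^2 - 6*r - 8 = (r + 4)*(r^2 - r - 2) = (r - 2)*(r + 4)*(r + 1)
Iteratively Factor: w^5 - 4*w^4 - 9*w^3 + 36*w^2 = (w - 4)*(w^4 - 9*w^2) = w*(w - 4)*(w^3 - 9*w) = w*(w - 4)*(w - 3)*(w^2 + 3*w) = w^2*(w - 4)*(w - 3)*(w + 3)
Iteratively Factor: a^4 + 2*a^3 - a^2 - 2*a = (a + 1)*(a^3 + a^2 - 2*a) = a*(a + 1)*(a^2 + a - 2) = a*(a + 1)*(a + 2)*(a - 1)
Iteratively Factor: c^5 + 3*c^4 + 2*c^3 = (c + 2)*(c^4 + c^3) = c*(c + 2)*(c^3 + c^2) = c^2*(c + 2)*(c^2 + c) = c^3*(c + 2)*(c + 1)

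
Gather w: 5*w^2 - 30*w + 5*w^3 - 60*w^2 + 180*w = 5*w^3 - 55*w^2 + 150*w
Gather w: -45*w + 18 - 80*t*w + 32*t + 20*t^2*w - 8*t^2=-8*t^2 + 32*t + w*(20*t^2 - 80*t - 45) + 18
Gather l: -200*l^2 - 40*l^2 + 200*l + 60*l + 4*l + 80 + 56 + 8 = -240*l^2 + 264*l + 144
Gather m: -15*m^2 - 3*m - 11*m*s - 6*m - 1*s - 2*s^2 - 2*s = -15*m^2 + m*(-11*s - 9) - 2*s^2 - 3*s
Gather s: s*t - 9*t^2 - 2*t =s*t - 9*t^2 - 2*t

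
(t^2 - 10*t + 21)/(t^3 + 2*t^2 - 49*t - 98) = (t - 3)/(t^2 + 9*t + 14)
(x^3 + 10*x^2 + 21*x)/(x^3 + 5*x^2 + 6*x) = (x + 7)/(x + 2)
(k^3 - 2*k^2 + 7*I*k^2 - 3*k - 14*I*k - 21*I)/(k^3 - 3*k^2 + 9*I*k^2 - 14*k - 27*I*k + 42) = (k + 1)/(k + 2*I)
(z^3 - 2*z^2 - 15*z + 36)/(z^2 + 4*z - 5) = (z^3 - 2*z^2 - 15*z + 36)/(z^2 + 4*z - 5)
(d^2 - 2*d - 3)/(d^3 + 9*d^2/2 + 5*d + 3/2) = 2*(d - 3)/(2*d^2 + 7*d + 3)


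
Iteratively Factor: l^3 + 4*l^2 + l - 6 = (l + 2)*(l^2 + 2*l - 3) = (l - 1)*(l + 2)*(l + 3)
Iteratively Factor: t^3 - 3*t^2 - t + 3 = (t - 1)*(t^2 - 2*t - 3) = (t - 3)*(t - 1)*(t + 1)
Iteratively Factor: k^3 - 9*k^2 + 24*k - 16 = (k - 1)*(k^2 - 8*k + 16) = (k - 4)*(k - 1)*(k - 4)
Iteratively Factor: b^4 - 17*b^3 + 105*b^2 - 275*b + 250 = (b - 5)*(b^3 - 12*b^2 + 45*b - 50) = (b - 5)^2*(b^2 - 7*b + 10) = (b - 5)^3*(b - 2)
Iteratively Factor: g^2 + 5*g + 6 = (g + 3)*(g + 2)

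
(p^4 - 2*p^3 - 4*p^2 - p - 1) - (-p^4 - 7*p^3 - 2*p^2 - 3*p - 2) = 2*p^4 + 5*p^3 - 2*p^2 + 2*p + 1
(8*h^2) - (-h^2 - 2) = 9*h^2 + 2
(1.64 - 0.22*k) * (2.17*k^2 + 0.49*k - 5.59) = -0.4774*k^3 + 3.451*k^2 + 2.0334*k - 9.1676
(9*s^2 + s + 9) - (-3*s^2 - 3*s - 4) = 12*s^2 + 4*s + 13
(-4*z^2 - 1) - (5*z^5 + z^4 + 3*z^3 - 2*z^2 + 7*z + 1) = -5*z^5 - z^4 - 3*z^3 - 2*z^2 - 7*z - 2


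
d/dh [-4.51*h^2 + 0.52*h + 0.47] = 0.52 - 9.02*h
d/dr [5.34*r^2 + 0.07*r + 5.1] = 10.68*r + 0.07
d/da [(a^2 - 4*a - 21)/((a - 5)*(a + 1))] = 32*(a - 2)/(a^4 - 8*a^3 + 6*a^2 + 40*a + 25)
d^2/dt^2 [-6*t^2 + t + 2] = -12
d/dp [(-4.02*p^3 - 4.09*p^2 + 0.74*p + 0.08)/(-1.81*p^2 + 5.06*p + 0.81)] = (7.2762*p^4 - 40.6824*p^3 - 29.1246*p^2 - 6.3362*p + 0.1946)/(3.2761*p^4 - 18.3172*p^3 + 22.6714*p^2 + 8.1972*p + 0.6561)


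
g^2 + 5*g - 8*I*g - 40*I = (g + 5)*(g - 8*I)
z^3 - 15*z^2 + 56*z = z*(z - 8)*(z - 7)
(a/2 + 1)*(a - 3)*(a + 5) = a^3/2 + 2*a^2 - 11*a/2 - 15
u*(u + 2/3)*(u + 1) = u^3 + 5*u^2/3 + 2*u/3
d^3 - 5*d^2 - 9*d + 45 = (d - 5)*(d - 3)*(d + 3)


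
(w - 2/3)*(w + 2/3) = w^2 - 4/9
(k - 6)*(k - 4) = k^2 - 10*k + 24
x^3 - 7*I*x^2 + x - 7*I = (x - 7*I)*(x - I)*(x + I)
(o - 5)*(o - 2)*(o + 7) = o^3 - 39*o + 70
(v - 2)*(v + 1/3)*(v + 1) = v^3 - 2*v^2/3 - 7*v/3 - 2/3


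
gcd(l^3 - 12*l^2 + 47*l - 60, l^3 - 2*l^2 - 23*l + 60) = l^2 - 7*l + 12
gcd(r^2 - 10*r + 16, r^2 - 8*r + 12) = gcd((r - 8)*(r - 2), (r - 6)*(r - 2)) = r - 2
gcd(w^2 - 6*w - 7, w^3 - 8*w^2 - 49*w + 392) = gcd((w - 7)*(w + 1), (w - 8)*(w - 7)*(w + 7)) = w - 7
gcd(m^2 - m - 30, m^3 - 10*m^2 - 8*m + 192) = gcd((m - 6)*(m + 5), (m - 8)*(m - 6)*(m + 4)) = m - 6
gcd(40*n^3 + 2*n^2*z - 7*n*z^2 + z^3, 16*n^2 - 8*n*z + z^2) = -4*n + z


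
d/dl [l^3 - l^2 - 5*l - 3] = 3*l^2 - 2*l - 5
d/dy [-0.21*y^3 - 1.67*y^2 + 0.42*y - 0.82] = -0.63*y^2 - 3.34*y + 0.42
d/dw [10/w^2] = -20/w^3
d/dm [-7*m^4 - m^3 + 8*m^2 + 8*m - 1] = -28*m^3 - 3*m^2 + 16*m + 8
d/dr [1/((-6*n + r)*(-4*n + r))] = 2*(5*n - r)/((4*n - r)^2*(6*n - r)^2)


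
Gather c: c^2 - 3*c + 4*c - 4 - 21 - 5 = c^2 + c - 30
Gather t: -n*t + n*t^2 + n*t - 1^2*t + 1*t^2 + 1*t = t^2*(n + 1)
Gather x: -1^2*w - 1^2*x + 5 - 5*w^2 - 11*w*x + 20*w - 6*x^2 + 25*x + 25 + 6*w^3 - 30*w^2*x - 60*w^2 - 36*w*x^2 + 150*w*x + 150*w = 6*w^3 - 65*w^2 + 169*w + x^2*(-36*w - 6) + x*(-30*w^2 + 139*w + 24) + 30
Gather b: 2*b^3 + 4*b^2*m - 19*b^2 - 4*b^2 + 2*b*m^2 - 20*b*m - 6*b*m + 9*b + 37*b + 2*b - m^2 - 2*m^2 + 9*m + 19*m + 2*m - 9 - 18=2*b^3 + b^2*(4*m - 23) + b*(2*m^2 - 26*m + 48) - 3*m^2 + 30*m - 27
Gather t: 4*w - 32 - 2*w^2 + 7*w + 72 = -2*w^2 + 11*w + 40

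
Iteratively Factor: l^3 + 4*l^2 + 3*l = (l + 1)*(l^2 + 3*l) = (l + 1)*(l + 3)*(l)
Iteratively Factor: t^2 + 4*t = (t + 4)*(t)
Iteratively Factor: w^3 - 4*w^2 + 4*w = (w - 2)*(w^2 - 2*w) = (w - 2)^2*(w)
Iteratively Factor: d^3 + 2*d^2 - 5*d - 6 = (d + 1)*(d^2 + d - 6) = (d - 2)*(d + 1)*(d + 3)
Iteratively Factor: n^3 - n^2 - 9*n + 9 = (n - 1)*(n^2 - 9) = (n - 1)*(n + 3)*(n - 3)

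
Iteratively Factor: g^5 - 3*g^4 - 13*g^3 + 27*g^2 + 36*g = (g)*(g^4 - 3*g^3 - 13*g^2 + 27*g + 36) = g*(g + 3)*(g^3 - 6*g^2 + 5*g + 12) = g*(g - 4)*(g + 3)*(g^2 - 2*g - 3) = g*(g - 4)*(g + 1)*(g + 3)*(g - 3)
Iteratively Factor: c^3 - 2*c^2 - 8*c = (c - 4)*(c^2 + 2*c) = (c - 4)*(c + 2)*(c)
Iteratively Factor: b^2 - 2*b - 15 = (b - 5)*(b + 3)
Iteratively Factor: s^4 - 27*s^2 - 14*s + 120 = (s - 2)*(s^3 + 2*s^2 - 23*s - 60) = (s - 5)*(s - 2)*(s^2 + 7*s + 12) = (s - 5)*(s - 2)*(s + 4)*(s + 3)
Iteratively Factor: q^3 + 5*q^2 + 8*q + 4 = (q + 2)*(q^2 + 3*q + 2) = (q + 2)^2*(q + 1)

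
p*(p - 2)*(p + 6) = p^3 + 4*p^2 - 12*p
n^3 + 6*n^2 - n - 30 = (n - 2)*(n + 3)*(n + 5)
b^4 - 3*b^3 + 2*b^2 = b^2*(b - 2)*(b - 1)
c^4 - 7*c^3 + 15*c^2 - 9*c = c*(c - 3)^2*(c - 1)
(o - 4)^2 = o^2 - 8*o + 16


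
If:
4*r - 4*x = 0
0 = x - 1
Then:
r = 1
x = 1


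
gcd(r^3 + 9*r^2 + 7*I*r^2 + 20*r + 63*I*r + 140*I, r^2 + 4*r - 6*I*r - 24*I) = r + 4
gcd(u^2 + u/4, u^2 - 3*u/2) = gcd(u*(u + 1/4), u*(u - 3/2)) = u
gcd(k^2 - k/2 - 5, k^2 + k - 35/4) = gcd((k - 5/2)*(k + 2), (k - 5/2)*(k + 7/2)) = k - 5/2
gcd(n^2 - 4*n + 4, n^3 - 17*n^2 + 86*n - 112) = n - 2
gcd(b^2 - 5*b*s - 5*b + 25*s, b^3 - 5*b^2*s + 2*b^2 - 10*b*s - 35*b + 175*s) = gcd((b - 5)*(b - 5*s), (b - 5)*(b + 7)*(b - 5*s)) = -b^2 + 5*b*s + 5*b - 25*s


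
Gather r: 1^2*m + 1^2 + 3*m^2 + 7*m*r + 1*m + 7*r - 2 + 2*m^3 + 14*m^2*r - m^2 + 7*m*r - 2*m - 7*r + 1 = 2*m^3 + 2*m^2 + r*(14*m^2 + 14*m)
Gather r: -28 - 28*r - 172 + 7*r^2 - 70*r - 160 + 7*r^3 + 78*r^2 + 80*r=7*r^3 + 85*r^2 - 18*r - 360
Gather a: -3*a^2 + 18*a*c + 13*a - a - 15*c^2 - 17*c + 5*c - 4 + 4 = -3*a^2 + a*(18*c + 12) - 15*c^2 - 12*c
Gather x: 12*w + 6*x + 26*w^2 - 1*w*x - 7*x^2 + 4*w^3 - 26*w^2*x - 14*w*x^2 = 4*w^3 + 26*w^2 + 12*w + x^2*(-14*w - 7) + x*(-26*w^2 - w + 6)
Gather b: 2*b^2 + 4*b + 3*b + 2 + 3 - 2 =2*b^2 + 7*b + 3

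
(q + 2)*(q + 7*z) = q^2 + 7*q*z + 2*q + 14*z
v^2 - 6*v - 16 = (v - 8)*(v + 2)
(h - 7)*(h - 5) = h^2 - 12*h + 35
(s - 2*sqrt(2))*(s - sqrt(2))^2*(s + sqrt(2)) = s^4 - 3*sqrt(2)*s^3 + 2*s^2 + 6*sqrt(2)*s - 8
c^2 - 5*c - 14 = (c - 7)*(c + 2)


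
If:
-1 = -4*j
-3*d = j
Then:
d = -1/12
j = 1/4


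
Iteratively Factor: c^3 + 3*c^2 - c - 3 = (c + 3)*(c^2 - 1) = (c - 1)*(c + 3)*(c + 1)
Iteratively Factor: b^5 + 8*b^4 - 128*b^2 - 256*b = (b)*(b^4 + 8*b^3 - 128*b - 256) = b*(b + 4)*(b^3 + 4*b^2 - 16*b - 64) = b*(b - 4)*(b + 4)*(b^2 + 8*b + 16) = b*(b - 4)*(b + 4)^2*(b + 4)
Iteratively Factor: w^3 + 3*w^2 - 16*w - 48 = (w + 3)*(w^2 - 16) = (w + 3)*(w + 4)*(w - 4)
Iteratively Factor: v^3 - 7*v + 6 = (v - 2)*(v^2 + 2*v - 3) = (v - 2)*(v - 1)*(v + 3)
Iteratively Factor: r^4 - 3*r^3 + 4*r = (r)*(r^3 - 3*r^2 + 4) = r*(r - 2)*(r^2 - r - 2) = r*(r - 2)^2*(r + 1)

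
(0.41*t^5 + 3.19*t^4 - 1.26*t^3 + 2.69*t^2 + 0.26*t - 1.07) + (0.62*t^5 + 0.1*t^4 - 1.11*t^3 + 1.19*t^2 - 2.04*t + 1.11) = 1.03*t^5 + 3.29*t^4 - 2.37*t^3 + 3.88*t^2 - 1.78*t + 0.04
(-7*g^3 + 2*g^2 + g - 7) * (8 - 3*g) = 21*g^4 - 62*g^3 + 13*g^2 + 29*g - 56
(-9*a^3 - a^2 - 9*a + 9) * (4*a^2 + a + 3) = -36*a^5 - 13*a^4 - 64*a^3 + 24*a^2 - 18*a + 27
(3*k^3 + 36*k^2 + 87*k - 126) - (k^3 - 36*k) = 2*k^3 + 36*k^2 + 123*k - 126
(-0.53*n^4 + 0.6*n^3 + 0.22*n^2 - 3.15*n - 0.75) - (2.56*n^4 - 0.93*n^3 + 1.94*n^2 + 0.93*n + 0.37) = -3.09*n^4 + 1.53*n^3 - 1.72*n^2 - 4.08*n - 1.12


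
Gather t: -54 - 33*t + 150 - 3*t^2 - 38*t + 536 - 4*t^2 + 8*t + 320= -7*t^2 - 63*t + 952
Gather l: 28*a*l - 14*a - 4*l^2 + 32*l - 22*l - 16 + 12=-14*a - 4*l^2 + l*(28*a + 10) - 4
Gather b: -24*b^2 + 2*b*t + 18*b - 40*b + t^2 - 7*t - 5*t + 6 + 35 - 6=-24*b^2 + b*(2*t - 22) + t^2 - 12*t + 35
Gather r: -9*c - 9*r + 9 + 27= -9*c - 9*r + 36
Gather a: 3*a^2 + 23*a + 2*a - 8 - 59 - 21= 3*a^2 + 25*a - 88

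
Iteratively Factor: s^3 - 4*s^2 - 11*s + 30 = (s - 5)*(s^2 + s - 6) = (s - 5)*(s - 2)*(s + 3)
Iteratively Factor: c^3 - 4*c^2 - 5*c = (c)*(c^2 - 4*c - 5) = c*(c + 1)*(c - 5)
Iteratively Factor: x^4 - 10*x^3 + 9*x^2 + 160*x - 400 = (x - 4)*(x^3 - 6*x^2 - 15*x + 100) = (x - 5)*(x - 4)*(x^2 - x - 20) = (x - 5)*(x - 4)*(x + 4)*(x - 5)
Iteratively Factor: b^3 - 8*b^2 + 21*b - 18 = (b - 3)*(b^2 - 5*b + 6) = (b - 3)^2*(b - 2)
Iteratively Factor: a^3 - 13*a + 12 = (a - 3)*(a^2 + 3*a - 4) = (a - 3)*(a + 4)*(a - 1)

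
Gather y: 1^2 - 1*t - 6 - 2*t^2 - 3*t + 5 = -2*t^2 - 4*t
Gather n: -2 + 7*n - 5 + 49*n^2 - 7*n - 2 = 49*n^2 - 9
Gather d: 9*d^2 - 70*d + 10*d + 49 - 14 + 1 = 9*d^2 - 60*d + 36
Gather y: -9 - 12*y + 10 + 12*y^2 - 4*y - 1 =12*y^2 - 16*y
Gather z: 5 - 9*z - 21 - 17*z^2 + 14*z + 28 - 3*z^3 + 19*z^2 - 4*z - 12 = -3*z^3 + 2*z^2 + z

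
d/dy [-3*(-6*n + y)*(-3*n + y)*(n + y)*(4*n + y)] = -162*n^3 + 138*n^2*y + 36*n*y^2 - 12*y^3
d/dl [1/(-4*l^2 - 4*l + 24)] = (2*l + 1)/(4*(l^2 + l - 6)^2)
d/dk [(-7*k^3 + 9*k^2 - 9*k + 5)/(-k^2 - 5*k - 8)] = (7*k^4 + 70*k^3 + 114*k^2 - 134*k + 97)/(k^4 + 10*k^3 + 41*k^2 + 80*k + 64)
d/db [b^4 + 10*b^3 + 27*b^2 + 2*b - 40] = 4*b^3 + 30*b^2 + 54*b + 2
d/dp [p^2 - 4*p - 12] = 2*p - 4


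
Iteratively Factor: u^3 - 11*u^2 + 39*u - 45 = (u - 3)*(u^2 - 8*u + 15) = (u - 5)*(u - 3)*(u - 3)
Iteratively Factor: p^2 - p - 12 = (p + 3)*(p - 4)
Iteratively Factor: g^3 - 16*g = (g - 4)*(g^2 + 4*g) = (g - 4)*(g + 4)*(g)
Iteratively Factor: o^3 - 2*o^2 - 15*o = (o)*(o^2 - 2*o - 15) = o*(o - 5)*(o + 3)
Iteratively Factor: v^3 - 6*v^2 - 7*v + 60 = (v - 5)*(v^2 - v - 12) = (v - 5)*(v - 4)*(v + 3)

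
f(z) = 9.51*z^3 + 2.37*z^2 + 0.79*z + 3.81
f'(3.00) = 271.78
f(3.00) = 284.28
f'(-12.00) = 4052.23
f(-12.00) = -16097.67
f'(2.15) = 142.86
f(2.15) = 110.98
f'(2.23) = 153.24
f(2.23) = 122.82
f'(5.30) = 827.32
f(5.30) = 1490.39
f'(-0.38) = 3.11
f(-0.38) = 3.33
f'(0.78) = 21.84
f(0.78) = 10.38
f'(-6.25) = 1085.62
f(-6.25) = -2230.33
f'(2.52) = 193.91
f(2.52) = 173.04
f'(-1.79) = 83.72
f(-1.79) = -44.55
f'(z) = 28.53*z^2 + 4.74*z + 0.79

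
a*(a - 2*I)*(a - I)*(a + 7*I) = a^4 + 4*I*a^3 + 19*a^2 - 14*I*a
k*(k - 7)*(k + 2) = k^3 - 5*k^2 - 14*k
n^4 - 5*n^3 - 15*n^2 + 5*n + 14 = (n - 7)*(n - 1)*(n + 1)*(n + 2)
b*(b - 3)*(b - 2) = b^3 - 5*b^2 + 6*b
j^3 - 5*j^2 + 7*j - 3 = (j - 3)*(j - 1)^2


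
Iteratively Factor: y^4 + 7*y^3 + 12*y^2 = (y)*(y^3 + 7*y^2 + 12*y) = y*(y + 3)*(y^2 + 4*y) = y^2*(y + 3)*(y + 4)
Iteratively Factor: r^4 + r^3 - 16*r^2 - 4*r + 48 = (r - 2)*(r^3 + 3*r^2 - 10*r - 24) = (r - 3)*(r - 2)*(r^2 + 6*r + 8) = (r - 3)*(r - 2)*(r + 4)*(r + 2)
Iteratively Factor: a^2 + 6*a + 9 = (a + 3)*(a + 3)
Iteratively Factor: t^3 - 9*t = (t)*(t^2 - 9) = t*(t + 3)*(t - 3)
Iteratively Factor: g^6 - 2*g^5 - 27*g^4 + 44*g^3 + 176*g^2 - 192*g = (g)*(g^5 - 2*g^4 - 27*g^3 + 44*g^2 + 176*g - 192) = g*(g - 4)*(g^4 + 2*g^3 - 19*g^2 - 32*g + 48) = g*(g - 4)*(g + 4)*(g^3 - 2*g^2 - 11*g + 12) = g*(g - 4)^2*(g + 4)*(g^2 + 2*g - 3) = g*(g - 4)^2*(g - 1)*(g + 4)*(g + 3)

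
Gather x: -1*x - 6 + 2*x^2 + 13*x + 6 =2*x^2 + 12*x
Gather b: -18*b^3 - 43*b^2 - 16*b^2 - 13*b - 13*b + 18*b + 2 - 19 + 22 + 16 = -18*b^3 - 59*b^2 - 8*b + 21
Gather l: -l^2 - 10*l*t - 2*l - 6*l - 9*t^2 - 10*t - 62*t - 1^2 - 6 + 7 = -l^2 + l*(-10*t - 8) - 9*t^2 - 72*t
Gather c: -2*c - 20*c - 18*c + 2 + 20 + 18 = 40 - 40*c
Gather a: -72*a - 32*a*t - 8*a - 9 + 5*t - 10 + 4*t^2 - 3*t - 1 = a*(-32*t - 80) + 4*t^2 + 2*t - 20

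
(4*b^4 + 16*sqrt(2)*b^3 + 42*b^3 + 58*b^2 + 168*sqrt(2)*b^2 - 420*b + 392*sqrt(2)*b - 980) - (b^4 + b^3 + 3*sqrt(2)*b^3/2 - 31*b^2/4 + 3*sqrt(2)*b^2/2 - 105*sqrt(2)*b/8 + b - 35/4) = 3*b^4 + 29*sqrt(2)*b^3/2 + 41*b^3 + 263*b^2/4 + 333*sqrt(2)*b^2/2 - 421*b + 3241*sqrt(2)*b/8 - 3885/4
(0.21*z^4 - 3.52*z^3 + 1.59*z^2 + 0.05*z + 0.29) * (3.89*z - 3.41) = 0.8169*z^5 - 14.4089*z^4 + 18.1883*z^3 - 5.2274*z^2 + 0.9576*z - 0.9889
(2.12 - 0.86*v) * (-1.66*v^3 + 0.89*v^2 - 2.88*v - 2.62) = 1.4276*v^4 - 4.2846*v^3 + 4.3636*v^2 - 3.8524*v - 5.5544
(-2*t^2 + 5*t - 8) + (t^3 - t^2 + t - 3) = t^3 - 3*t^2 + 6*t - 11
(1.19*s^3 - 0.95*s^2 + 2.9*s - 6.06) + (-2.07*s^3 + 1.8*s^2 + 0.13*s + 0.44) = -0.88*s^3 + 0.85*s^2 + 3.03*s - 5.62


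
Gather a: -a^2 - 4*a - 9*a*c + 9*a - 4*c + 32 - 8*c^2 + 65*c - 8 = -a^2 + a*(5 - 9*c) - 8*c^2 + 61*c + 24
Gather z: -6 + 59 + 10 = 63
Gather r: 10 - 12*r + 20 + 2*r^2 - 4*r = 2*r^2 - 16*r + 30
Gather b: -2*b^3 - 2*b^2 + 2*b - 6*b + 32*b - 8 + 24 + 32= -2*b^3 - 2*b^2 + 28*b + 48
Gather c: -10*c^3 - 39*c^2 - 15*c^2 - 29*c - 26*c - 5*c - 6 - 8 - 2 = -10*c^3 - 54*c^2 - 60*c - 16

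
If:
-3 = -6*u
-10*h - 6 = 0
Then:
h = -3/5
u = 1/2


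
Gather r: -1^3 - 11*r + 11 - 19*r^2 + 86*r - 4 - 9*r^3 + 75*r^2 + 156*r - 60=-9*r^3 + 56*r^2 + 231*r - 54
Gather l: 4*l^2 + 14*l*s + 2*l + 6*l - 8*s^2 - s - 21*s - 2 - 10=4*l^2 + l*(14*s + 8) - 8*s^2 - 22*s - 12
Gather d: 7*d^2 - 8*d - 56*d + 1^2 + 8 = 7*d^2 - 64*d + 9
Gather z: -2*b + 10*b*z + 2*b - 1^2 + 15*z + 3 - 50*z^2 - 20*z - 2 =-50*z^2 + z*(10*b - 5)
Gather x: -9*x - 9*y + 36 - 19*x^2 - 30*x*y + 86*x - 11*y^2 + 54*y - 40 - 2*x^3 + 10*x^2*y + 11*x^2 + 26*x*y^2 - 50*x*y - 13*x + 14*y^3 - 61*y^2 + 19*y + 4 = -2*x^3 + x^2*(10*y - 8) + x*(26*y^2 - 80*y + 64) + 14*y^3 - 72*y^2 + 64*y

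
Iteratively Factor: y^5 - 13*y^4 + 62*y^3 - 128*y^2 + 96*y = (y - 4)*(y^4 - 9*y^3 + 26*y^2 - 24*y) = y*(y - 4)*(y^3 - 9*y^2 + 26*y - 24) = y*(y - 4)*(y - 2)*(y^2 - 7*y + 12) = y*(y - 4)^2*(y - 2)*(y - 3)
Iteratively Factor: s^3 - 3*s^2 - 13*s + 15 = (s - 1)*(s^2 - 2*s - 15) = (s - 1)*(s + 3)*(s - 5)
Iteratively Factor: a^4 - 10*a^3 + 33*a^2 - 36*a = (a - 4)*(a^3 - 6*a^2 + 9*a) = (a - 4)*(a - 3)*(a^2 - 3*a) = a*(a - 4)*(a - 3)*(a - 3)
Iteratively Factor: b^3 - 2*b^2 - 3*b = (b)*(b^2 - 2*b - 3) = b*(b - 3)*(b + 1)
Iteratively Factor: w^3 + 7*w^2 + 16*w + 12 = (w + 3)*(w^2 + 4*w + 4) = (w + 2)*(w + 3)*(w + 2)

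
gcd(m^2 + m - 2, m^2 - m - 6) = m + 2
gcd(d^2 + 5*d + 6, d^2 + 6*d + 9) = d + 3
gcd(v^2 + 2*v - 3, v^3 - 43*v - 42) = 1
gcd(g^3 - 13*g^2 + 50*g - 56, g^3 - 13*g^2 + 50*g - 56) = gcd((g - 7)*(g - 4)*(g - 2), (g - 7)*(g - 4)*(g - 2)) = g^3 - 13*g^2 + 50*g - 56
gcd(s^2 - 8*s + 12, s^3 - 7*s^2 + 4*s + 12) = s^2 - 8*s + 12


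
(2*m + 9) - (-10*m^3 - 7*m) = 10*m^3 + 9*m + 9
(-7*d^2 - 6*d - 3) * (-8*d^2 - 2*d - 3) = 56*d^4 + 62*d^3 + 57*d^2 + 24*d + 9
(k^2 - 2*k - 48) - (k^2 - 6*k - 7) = 4*k - 41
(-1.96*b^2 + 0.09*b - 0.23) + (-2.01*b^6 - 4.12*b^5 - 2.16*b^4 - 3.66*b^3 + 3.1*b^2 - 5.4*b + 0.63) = -2.01*b^6 - 4.12*b^5 - 2.16*b^4 - 3.66*b^3 + 1.14*b^2 - 5.31*b + 0.4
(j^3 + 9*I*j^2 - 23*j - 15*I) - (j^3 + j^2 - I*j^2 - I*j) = -j^2 + 10*I*j^2 - 23*j + I*j - 15*I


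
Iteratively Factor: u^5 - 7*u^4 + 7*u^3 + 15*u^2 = (u + 1)*(u^4 - 8*u^3 + 15*u^2) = u*(u + 1)*(u^3 - 8*u^2 + 15*u) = u^2*(u + 1)*(u^2 - 8*u + 15) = u^2*(u - 5)*(u + 1)*(u - 3)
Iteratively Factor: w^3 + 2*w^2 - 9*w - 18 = (w + 2)*(w^2 - 9) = (w + 2)*(w + 3)*(w - 3)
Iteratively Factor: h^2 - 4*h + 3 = (h - 1)*(h - 3)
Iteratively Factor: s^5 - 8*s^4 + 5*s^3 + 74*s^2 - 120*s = (s - 5)*(s^4 - 3*s^3 - 10*s^2 + 24*s) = (s - 5)*(s - 2)*(s^3 - s^2 - 12*s) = s*(s - 5)*(s - 2)*(s^2 - s - 12) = s*(s - 5)*(s - 2)*(s + 3)*(s - 4)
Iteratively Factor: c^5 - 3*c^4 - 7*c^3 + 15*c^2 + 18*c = (c - 3)*(c^4 - 7*c^2 - 6*c) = (c - 3)^2*(c^3 + 3*c^2 + 2*c) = (c - 3)^2*(c + 2)*(c^2 + c) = c*(c - 3)^2*(c + 2)*(c + 1)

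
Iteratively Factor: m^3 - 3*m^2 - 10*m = (m)*(m^2 - 3*m - 10) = m*(m + 2)*(m - 5)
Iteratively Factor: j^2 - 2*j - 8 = (j + 2)*(j - 4)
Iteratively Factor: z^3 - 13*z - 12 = (z + 1)*(z^2 - z - 12) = (z + 1)*(z + 3)*(z - 4)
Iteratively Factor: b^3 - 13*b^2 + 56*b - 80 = (b - 5)*(b^2 - 8*b + 16) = (b - 5)*(b - 4)*(b - 4)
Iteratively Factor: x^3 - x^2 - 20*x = (x - 5)*(x^2 + 4*x) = x*(x - 5)*(x + 4)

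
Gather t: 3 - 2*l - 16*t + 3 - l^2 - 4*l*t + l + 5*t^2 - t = -l^2 - l + 5*t^2 + t*(-4*l - 17) + 6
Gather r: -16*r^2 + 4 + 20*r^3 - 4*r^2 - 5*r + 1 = 20*r^3 - 20*r^2 - 5*r + 5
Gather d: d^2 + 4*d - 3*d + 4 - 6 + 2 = d^2 + d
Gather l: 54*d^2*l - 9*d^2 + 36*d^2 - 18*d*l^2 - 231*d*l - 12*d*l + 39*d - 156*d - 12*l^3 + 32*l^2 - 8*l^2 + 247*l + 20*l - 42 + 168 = 27*d^2 - 117*d - 12*l^3 + l^2*(24 - 18*d) + l*(54*d^2 - 243*d + 267) + 126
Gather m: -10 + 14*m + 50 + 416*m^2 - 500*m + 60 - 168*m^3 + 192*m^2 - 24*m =-168*m^3 + 608*m^2 - 510*m + 100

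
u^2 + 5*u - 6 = (u - 1)*(u + 6)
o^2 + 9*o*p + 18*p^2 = (o + 3*p)*(o + 6*p)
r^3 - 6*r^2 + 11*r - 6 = (r - 3)*(r - 2)*(r - 1)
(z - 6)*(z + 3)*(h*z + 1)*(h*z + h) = h^2*z^4 - 2*h^2*z^3 - 21*h^2*z^2 - 18*h^2*z + h*z^3 - 2*h*z^2 - 21*h*z - 18*h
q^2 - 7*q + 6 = (q - 6)*(q - 1)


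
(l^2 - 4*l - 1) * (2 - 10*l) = -10*l^3 + 42*l^2 + 2*l - 2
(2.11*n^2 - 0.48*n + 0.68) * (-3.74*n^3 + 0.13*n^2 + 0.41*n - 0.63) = -7.8914*n^5 + 2.0695*n^4 - 1.7405*n^3 - 1.4377*n^2 + 0.5812*n - 0.4284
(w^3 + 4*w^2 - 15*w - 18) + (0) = w^3 + 4*w^2 - 15*w - 18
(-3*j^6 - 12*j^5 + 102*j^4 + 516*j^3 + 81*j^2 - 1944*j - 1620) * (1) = -3*j^6 - 12*j^5 + 102*j^4 + 516*j^3 + 81*j^2 - 1944*j - 1620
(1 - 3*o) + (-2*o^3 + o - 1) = -2*o^3 - 2*o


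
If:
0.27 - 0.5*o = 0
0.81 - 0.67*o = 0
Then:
No Solution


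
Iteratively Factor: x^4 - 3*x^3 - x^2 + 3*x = (x - 1)*(x^3 - 2*x^2 - 3*x) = (x - 3)*(x - 1)*(x^2 + x) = x*(x - 3)*(x - 1)*(x + 1)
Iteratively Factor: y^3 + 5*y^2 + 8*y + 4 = (y + 2)*(y^2 + 3*y + 2) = (y + 1)*(y + 2)*(y + 2)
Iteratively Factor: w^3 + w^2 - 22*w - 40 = (w - 5)*(w^2 + 6*w + 8) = (w - 5)*(w + 4)*(w + 2)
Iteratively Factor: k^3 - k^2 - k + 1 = (k + 1)*(k^2 - 2*k + 1) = (k - 1)*(k + 1)*(k - 1)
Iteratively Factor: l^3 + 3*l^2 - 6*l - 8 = (l - 2)*(l^2 + 5*l + 4) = (l - 2)*(l + 1)*(l + 4)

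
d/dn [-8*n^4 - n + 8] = -32*n^3 - 1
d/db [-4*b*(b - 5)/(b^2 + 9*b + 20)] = 8*(-7*b^2 - 20*b + 50)/(b^4 + 18*b^3 + 121*b^2 + 360*b + 400)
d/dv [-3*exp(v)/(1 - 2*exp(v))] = -3*exp(v)/(4*exp(2*v) - 4*exp(v) + 1)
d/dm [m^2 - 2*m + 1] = 2*m - 2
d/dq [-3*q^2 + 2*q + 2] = 2 - 6*q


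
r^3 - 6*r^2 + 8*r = r*(r - 4)*(r - 2)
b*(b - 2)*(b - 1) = b^3 - 3*b^2 + 2*b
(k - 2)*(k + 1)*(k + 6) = k^3 + 5*k^2 - 8*k - 12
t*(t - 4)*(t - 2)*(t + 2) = t^4 - 4*t^3 - 4*t^2 + 16*t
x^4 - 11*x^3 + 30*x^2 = x^2*(x - 6)*(x - 5)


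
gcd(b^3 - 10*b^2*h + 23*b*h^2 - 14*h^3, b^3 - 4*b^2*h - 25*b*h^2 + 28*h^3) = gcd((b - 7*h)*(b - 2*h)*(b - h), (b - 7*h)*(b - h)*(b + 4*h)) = b^2 - 8*b*h + 7*h^2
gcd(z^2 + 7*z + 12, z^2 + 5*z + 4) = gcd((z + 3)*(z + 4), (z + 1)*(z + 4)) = z + 4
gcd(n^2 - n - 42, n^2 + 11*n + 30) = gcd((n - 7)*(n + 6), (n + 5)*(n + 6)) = n + 6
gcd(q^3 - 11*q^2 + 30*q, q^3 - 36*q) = q^2 - 6*q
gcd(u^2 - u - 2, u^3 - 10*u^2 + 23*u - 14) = u - 2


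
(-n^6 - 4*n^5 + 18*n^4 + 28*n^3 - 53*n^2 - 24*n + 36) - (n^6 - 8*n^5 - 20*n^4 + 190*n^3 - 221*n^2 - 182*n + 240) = -2*n^6 + 4*n^5 + 38*n^4 - 162*n^3 + 168*n^2 + 158*n - 204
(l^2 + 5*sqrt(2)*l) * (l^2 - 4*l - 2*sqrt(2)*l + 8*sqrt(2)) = l^4 - 4*l^3 + 3*sqrt(2)*l^3 - 20*l^2 - 12*sqrt(2)*l^2 + 80*l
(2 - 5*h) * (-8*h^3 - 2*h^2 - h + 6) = 40*h^4 - 6*h^3 + h^2 - 32*h + 12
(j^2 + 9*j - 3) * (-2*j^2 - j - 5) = -2*j^4 - 19*j^3 - 8*j^2 - 42*j + 15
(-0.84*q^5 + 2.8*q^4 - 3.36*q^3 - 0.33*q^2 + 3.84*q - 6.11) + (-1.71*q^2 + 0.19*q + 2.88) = -0.84*q^5 + 2.8*q^4 - 3.36*q^3 - 2.04*q^2 + 4.03*q - 3.23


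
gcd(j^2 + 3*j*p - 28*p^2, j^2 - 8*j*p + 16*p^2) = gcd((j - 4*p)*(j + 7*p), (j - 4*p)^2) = -j + 4*p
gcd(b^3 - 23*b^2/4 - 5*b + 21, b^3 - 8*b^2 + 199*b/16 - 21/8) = b^2 - 31*b/4 + 21/2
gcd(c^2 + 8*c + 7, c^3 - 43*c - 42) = c + 1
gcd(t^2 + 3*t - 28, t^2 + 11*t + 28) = t + 7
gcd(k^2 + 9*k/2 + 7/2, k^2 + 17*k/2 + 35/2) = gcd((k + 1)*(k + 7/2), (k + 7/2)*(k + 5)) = k + 7/2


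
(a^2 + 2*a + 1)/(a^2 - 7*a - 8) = (a + 1)/(a - 8)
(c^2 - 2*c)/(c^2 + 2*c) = (c - 2)/(c + 2)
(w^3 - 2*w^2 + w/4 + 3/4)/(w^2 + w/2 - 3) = (2*w^2 - w - 1)/(2*(w + 2))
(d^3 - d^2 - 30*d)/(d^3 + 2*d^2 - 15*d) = (d - 6)/(d - 3)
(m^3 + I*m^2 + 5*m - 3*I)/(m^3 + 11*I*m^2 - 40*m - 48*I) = (m^2 - 2*I*m - 1)/(m^2 + 8*I*m - 16)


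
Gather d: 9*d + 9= 9*d + 9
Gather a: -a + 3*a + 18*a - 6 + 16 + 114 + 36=20*a + 160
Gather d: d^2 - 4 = d^2 - 4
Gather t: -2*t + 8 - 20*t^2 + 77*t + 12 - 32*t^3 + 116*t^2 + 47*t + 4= -32*t^3 + 96*t^2 + 122*t + 24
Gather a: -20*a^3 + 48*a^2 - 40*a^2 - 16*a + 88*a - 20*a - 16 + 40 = -20*a^3 + 8*a^2 + 52*a + 24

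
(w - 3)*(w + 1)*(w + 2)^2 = w^4 + 2*w^3 - 7*w^2 - 20*w - 12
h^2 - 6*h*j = h*(h - 6*j)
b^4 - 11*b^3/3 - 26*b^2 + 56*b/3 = b*(b - 7)*(b - 2/3)*(b + 4)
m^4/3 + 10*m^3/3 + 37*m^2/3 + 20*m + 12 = (m/3 + 1)*(m + 2)^2*(m + 3)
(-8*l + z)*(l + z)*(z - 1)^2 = -8*l^2*z^2 + 16*l^2*z - 8*l^2 - 7*l*z^3 + 14*l*z^2 - 7*l*z + z^4 - 2*z^3 + z^2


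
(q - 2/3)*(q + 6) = q^2 + 16*q/3 - 4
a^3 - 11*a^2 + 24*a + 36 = (a - 6)^2*(a + 1)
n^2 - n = n*(n - 1)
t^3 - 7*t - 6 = (t - 3)*(t + 1)*(t + 2)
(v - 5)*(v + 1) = v^2 - 4*v - 5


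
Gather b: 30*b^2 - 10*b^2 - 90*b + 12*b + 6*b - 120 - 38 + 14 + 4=20*b^2 - 72*b - 140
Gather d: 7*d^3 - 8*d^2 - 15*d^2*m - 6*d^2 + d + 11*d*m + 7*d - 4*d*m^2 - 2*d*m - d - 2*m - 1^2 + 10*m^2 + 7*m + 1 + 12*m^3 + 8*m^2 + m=7*d^3 + d^2*(-15*m - 14) + d*(-4*m^2 + 9*m + 7) + 12*m^3 + 18*m^2 + 6*m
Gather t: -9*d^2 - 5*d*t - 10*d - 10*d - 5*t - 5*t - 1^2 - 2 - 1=-9*d^2 - 20*d + t*(-5*d - 10) - 4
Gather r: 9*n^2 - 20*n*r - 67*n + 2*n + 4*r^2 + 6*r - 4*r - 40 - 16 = 9*n^2 - 65*n + 4*r^2 + r*(2 - 20*n) - 56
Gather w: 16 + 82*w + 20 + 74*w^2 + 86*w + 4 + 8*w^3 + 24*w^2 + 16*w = 8*w^3 + 98*w^2 + 184*w + 40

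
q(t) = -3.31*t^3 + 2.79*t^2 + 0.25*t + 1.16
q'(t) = -9.93*t^2 + 5.58*t + 0.25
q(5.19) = -385.12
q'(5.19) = -238.27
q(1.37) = -1.77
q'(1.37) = -10.74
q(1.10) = 0.41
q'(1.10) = -5.63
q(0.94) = 1.11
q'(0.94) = -3.28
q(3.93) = -155.68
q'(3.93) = -131.19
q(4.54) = -249.94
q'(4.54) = -179.09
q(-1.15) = 9.60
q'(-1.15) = -19.30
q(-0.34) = 1.53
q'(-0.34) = -2.80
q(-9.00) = 2637.89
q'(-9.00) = -854.30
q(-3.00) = 114.89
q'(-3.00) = -105.86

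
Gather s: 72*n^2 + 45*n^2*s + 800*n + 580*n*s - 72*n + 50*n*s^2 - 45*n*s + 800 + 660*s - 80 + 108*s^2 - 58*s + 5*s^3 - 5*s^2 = 72*n^2 + 728*n + 5*s^3 + s^2*(50*n + 103) + s*(45*n^2 + 535*n + 602) + 720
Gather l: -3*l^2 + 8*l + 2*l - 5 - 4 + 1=-3*l^2 + 10*l - 8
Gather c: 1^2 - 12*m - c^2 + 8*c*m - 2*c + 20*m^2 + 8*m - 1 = -c^2 + c*(8*m - 2) + 20*m^2 - 4*m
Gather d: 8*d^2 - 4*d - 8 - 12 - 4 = 8*d^2 - 4*d - 24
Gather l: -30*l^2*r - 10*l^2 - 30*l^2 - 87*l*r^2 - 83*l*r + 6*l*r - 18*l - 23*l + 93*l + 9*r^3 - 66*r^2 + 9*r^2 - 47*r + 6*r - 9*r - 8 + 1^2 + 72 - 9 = l^2*(-30*r - 40) + l*(-87*r^2 - 77*r + 52) + 9*r^3 - 57*r^2 - 50*r + 56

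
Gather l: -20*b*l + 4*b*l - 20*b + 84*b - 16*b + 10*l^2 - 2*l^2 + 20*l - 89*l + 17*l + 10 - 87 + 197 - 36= 48*b + 8*l^2 + l*(-16*b - 52) + 84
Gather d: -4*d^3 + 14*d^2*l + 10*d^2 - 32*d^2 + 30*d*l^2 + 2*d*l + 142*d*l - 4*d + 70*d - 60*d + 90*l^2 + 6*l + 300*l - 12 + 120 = -4*d^3 + d^2*(14*l - 22) + d*(30*l^2 + 144*l + 6) + 90*l^2 + 306*l + 108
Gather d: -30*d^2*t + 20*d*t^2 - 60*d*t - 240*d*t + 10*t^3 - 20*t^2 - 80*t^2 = -30*d^2*t + d*(20*t^2 - 300*t) + 10*t^3 - 100*t^2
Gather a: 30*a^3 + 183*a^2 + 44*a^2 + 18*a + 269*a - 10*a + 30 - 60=30*a^3 + 227*a^2 + 277*a - 30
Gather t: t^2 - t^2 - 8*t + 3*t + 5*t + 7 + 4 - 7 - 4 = 0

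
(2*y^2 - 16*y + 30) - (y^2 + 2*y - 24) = y^2 - 18*y + 54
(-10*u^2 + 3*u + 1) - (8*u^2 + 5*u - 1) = -18*u^2 - 2*u + 2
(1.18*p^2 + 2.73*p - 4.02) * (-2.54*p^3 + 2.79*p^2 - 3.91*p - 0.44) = -2.9972*p^5 - 3.642*p^4 + 13.2137*p^3 - 22.4093*p^2 + 14.517*p + 1.7688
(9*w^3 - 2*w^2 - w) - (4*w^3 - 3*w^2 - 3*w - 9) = 5*w^3 + w^2 + 2*w + 9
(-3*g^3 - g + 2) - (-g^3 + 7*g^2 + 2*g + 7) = -2*g^3 - 7*g^2 - 3*g - 5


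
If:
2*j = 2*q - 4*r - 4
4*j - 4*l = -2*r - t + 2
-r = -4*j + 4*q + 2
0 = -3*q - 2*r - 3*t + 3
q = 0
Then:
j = 2/9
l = -43/108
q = 0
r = -10/9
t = 47/27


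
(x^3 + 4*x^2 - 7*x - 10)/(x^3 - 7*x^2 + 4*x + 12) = (x + 5)/(x - 6)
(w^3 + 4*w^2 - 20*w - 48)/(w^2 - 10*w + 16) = (w^3 + 4*w^2 - 20*w - 48)/(w^2 - 10*w + 16)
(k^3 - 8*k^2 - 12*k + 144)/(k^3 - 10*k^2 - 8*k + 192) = (k - 6)/(k - 8)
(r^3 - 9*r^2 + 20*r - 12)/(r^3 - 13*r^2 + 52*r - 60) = (r - 1)/(r - 5)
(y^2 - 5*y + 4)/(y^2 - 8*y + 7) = (y - 4)/(y - 7)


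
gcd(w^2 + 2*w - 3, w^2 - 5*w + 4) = w - 1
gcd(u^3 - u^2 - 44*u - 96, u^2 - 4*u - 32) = u^2 - 4*u - 32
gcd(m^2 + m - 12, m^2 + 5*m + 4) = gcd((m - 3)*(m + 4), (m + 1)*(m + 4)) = m + 4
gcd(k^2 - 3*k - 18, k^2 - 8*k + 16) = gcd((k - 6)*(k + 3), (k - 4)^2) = 1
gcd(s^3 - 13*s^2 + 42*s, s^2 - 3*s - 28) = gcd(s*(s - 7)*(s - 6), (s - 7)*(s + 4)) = s - 7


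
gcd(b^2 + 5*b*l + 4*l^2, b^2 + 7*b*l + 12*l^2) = b + 4*l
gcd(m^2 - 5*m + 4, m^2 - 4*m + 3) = m - 1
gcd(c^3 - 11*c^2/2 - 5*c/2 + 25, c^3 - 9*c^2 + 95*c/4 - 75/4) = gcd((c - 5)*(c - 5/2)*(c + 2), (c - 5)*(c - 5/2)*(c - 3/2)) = c^2 - 15*c/2 + 25/2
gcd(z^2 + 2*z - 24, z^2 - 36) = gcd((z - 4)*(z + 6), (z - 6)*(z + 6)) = z + 6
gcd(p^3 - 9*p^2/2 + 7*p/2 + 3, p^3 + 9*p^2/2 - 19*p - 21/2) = p^2 - 5*p/2 - 3/2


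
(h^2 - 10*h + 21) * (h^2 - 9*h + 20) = h^4 - 19*h^3 + 131*h^2 - 389*h + 420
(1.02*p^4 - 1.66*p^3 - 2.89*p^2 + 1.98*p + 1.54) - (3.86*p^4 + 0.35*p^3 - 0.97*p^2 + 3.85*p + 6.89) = -2.84*p^4 - 2.01*p^3 - 1.92*p^2 - 1.87*p - 5.35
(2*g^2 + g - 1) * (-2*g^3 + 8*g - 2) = -4*g^5 - 2*g^4 + 18*g^3 + 4*g^2 - 10*g + 2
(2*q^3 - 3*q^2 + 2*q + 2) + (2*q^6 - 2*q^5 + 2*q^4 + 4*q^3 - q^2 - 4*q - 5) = 2*q^6 - 2*q^5 + 2*q^4 + 6*q^3 - 4*q^2 - 2*q - 3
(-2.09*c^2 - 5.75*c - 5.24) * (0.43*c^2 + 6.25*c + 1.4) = -0.8987*c^4 - 15.535*c^3 - 41.1167*c^2 - 40.8*c - 7.336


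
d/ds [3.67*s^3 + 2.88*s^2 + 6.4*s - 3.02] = 11.01*s^2 + 5.76*s + 6.4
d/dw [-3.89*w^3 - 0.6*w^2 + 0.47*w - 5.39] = -11.67*w^2 - 1.2*w + 0.47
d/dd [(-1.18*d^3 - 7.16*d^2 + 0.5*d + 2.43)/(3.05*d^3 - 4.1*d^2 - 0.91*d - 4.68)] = (-1.77635683940025e-15*d^5 + 26.676*d^4 - 0.9024*d^3 + 2.8983*d^2 + 86.9436*d - 0.1287)/(9.3025*d^6 - 25.01*d^5 + 11.259*d^4 - 21.086*d^3 + 39.2041*d^2 + 8.5176*d + 21.9024)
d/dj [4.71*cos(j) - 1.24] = -4.71*sin(j)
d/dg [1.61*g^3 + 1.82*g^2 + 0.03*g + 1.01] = 4.83*g^2 + 3.64*g + 0.03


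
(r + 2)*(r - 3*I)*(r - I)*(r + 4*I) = r^4 + 2*r^3 + 13*r^2 + 26*r - 12*I*r - 24*I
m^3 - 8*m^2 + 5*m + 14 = (m - 7)*(m - 2)*(m + 1)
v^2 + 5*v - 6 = (v - 1)*(v + 6)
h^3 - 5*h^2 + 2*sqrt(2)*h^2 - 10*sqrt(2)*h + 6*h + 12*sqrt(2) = (h - 3)*(h - 2)*(h + 2*sqrt(2))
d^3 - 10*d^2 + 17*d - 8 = (d - 8)*(d - 1)^2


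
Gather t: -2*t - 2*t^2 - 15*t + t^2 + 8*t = -t^2 - 9*t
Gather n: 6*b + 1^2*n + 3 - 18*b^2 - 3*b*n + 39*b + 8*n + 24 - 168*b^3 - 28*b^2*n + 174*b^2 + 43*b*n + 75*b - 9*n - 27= -168*b^3 + 156*b^2 + 120*b + n*(-28*b^2 + 40*b)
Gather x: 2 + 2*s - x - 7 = 2*s - x - 5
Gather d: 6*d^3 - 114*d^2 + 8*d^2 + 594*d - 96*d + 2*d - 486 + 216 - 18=6*d^3 - 106*d^2 + 500*d - 288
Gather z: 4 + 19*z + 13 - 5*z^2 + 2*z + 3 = -5*z^2 + 21*z + 20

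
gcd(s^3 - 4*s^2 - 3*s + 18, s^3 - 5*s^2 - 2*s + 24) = s^2 - s - 6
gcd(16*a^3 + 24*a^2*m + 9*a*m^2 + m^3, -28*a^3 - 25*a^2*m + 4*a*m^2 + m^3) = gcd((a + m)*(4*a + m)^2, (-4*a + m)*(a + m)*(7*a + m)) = a + m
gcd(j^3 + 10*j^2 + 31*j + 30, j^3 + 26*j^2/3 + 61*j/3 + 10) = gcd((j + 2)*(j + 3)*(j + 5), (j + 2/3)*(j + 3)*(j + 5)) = j^2 + 8*j + 15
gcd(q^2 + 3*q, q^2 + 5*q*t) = q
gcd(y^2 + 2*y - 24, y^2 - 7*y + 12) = y - 4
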